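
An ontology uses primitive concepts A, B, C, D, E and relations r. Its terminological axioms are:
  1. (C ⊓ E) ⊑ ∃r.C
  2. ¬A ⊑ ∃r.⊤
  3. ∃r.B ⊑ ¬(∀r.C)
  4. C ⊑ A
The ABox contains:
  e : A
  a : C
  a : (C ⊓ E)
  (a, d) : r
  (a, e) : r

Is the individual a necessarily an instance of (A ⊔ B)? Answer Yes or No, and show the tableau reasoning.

Yes

1. a : (A ⊔ B)?  L(a) = {C, (C ⊓ E)} ∪ {(¬A ⊓ ¬B)}
   clash {A, ¬A} at a — a ∈ (A ⊔ B)
2. Hence a : (A ⊔ B): entailed.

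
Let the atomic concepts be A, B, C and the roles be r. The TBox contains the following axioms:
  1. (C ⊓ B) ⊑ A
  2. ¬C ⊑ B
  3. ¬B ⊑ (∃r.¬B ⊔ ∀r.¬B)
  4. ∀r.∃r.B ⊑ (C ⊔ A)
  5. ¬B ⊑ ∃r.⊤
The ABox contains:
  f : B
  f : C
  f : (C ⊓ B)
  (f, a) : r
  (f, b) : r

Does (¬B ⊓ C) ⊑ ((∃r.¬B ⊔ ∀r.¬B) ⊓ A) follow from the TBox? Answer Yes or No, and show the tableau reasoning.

No

1. (¬B ⊓ C) ⊑ ((∃r.¬B ⊔ ∀r.¬B) ⊓ A)  ⇔  ((¬B ⊓ C) ⊓ ((∀r.B ⊓ ∃r.B) ⊔ ¬A)) unsat w.r.t. T
   apply at x₀: ¬B⊑(∃r.¬B ⊔ ∀r.¬B); ¬B⊑∃r.⊤
   open: L(x₀) ⊇ {C, ¬A, ¬B, ∃r.¬B, ∃r.∀r.¬B, …} (+ ∃-successors)
2. Hence (¬B ⊓ C) ⊑ ((∃r.¬B ⊔ ∀r.¬B) ⊓ A): not entailed.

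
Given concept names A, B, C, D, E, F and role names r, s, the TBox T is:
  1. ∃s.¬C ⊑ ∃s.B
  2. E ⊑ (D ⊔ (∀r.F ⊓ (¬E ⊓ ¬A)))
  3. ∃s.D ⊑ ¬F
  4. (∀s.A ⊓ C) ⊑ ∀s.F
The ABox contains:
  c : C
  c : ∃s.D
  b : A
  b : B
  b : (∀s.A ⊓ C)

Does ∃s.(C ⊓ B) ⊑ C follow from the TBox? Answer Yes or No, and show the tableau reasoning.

1. ∃s.(C ⊓ B) ⊑ C  ⇔  (∃s.(C ⊓ B) ⊓ ¬C) unsat w.r.t. T
   open: L(x₀) ⊇ {¬C, ¬E, ∀s.C, ∀s.¬D, ∃s.(C ⊓ B)} (+ ∃-successors)
2. Hence ∃s.(C ⊓ B) ⊑ C: not entailed.

No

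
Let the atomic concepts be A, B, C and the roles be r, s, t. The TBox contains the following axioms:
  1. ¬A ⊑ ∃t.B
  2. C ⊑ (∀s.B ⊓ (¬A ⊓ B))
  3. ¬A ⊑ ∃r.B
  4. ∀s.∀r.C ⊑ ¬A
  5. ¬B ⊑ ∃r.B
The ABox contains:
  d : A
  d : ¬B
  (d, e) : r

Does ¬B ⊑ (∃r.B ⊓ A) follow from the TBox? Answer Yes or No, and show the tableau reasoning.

1. ¬B ⊑ (∃r.B ⊓ A)  ⇔  (¬B ⊓ (∀r.¬B ⊔ ¬A)) unsat w.r.t. T
   apply at x₀: ¬B⊑∃r.B
   open: L(x₀) ⊇ {¬A, ¬B, ¬C, ∃r.B, ∃t.B} (+ ∃-successors)
2. Hence ¬B ⊑ (∃r.B ⊓ A): not entailed.

No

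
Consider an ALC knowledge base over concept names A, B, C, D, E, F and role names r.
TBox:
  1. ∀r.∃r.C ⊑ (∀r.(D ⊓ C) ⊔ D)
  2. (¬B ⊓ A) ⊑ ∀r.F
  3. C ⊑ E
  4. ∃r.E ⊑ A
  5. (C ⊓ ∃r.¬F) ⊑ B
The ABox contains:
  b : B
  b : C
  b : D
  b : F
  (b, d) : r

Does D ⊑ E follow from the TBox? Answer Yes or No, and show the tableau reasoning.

1. D ⊑ E  ⇔  (D ⊓ ¬E) unsat w.r.t. T
   open: L(x₀) ⊇ {B, D, ¬C, ¬E, ∀r.¬E, …} (+ ∃-successors)
2. Hence D ⊑ E: not entailed.

No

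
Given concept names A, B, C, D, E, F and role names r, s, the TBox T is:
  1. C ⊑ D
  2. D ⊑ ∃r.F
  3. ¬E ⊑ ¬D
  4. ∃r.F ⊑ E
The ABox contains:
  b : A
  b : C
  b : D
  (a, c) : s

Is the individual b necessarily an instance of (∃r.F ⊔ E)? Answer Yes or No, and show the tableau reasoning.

Yes

1. b : (∃r.F ⊔ E)?  L(b) = {A, C, D} ∪ {(∀r.¬F ⊓ ¬E)}
   clash {D, ¬D} at b — b ∈ (∃r.F ⊔ E)
2. Hence b : (∃r.F ⊔ E): entailed.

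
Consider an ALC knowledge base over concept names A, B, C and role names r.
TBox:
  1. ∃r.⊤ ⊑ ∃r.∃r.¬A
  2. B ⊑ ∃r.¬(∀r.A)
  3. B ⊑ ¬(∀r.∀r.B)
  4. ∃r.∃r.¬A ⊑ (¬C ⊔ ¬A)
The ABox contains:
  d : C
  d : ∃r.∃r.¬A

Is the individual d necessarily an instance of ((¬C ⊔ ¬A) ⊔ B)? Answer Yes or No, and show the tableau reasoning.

1. d : ((¬C ⊔ ¬A) ⊔ B)?  L(d) = {C, ∃r.∃r.¬A} ∪ {((C ⊓ A) ⊓ ¬B)}
   clash {A, ¬A} at d — d ∈ ((¬C ⊔ ¬A) ⊔ B)
2. Hence d : ((¬C ⊔ ¬A) ⊔ B): entailed.

Yes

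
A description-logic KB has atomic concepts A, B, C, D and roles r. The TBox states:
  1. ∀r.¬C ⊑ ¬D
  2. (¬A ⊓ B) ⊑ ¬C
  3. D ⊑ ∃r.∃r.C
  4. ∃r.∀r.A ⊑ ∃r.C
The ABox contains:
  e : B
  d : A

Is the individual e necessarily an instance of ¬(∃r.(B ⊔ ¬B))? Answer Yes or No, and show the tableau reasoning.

No

1. e : ¬(∃r.(B ⊔ ¬B))?  L(e) = {B} ∪ {∃r.(B ⊔ ¬B)}
   open: L(e) ⊇ {A, B, ¬D, ∃r.(B ⊔ ¬B), ∃r.C} (+ ∃-successors) — e ∉ ¬(∃r.(B ⊔ ¬B)) possible
2. Hence e : ¬(∃r.(B ⊔ ¬B)): not entailed.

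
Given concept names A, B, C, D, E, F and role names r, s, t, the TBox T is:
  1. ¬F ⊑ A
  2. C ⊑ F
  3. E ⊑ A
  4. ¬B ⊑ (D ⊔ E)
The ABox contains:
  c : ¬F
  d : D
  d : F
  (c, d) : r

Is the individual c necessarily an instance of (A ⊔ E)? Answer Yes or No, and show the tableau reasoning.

1. c : (A ⊔ E)?  L(c) = {¬F} ∪ {(¬A ⊓ ¬E)}
   clash {A, ¬A} at c — c ∈ (A ⊔ E)
2. Hence c : (A ⊔ E): entailed.

Yes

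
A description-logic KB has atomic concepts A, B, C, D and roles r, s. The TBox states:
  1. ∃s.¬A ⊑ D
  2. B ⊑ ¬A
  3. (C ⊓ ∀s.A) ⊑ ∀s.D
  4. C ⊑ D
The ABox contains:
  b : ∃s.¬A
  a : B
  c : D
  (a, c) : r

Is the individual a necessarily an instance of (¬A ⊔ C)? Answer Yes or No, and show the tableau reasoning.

Yes

1. a : (¬A ⊔ C)?  L(a) = {B} ∪ {(A ⊓ ¬C)}
   clash {A, ¬A} at a — a ∈ (¬A ⊔ C)
2. Hence a : (¬A ⊔ C): entailed.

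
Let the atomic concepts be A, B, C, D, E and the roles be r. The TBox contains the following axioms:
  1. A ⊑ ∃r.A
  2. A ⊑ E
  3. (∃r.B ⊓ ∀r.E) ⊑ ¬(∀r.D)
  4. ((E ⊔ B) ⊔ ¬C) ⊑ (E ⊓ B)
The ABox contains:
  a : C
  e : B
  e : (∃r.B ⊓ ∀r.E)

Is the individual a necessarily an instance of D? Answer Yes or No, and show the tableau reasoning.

No

1. a : D?  L(a) = {C} ∪ {¬D}
   open: L(a) ⊇ {C, ¬A, ¬B, ¬D, ¬E, …} — a ∉ D possible
2. Hence a : D: not entailed.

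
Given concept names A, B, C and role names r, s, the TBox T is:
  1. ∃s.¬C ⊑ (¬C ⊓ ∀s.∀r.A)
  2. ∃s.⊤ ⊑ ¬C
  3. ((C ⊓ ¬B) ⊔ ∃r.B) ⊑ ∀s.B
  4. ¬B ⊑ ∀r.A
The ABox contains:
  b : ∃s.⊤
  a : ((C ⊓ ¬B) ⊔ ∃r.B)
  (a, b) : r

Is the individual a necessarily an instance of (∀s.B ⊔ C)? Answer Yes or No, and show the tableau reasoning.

Yes

1. a : (∀s.B ⊔ C)?  L(a) = {((C ⊓ ¬B) ⊔ ∃r.B)} ∪ {(∃s.¬B ⊓ ¬C)}
   clash {B, ¬B} at an ∃-successor — a ∈ (∀s.B ⊔ C)
2. Hence a : (∀s.B ⊔ C): entailed.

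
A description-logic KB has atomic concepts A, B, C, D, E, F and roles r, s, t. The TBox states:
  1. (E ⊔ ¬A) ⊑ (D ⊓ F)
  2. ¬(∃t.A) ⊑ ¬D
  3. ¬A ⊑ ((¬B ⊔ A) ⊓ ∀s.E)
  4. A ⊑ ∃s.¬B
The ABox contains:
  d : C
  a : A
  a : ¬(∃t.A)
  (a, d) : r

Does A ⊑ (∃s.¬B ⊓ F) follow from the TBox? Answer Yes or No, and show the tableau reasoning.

1. A ⊑ (∃s.¬B ⊓ F)  ⇔  (A ⊓ (∀s.B ⊔ ¬F)) unsat w.r.t. T
   apply at x₀: A⊑∃s.¬B
   open: L(x₀) ⊇ {A, ¬E, ¬F, ∃s.¬B, ∃t.A} (+ ∃-successors)
2. Hence A ⊑ (∃s.¬B ⊓ F): not entailed.

No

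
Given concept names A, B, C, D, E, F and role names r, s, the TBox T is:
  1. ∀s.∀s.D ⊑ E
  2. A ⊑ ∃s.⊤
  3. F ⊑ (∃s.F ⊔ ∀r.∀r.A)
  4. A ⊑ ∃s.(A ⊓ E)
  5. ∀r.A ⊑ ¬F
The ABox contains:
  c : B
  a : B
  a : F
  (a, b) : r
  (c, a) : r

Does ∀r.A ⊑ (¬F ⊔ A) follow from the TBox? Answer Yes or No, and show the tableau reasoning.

1. ∀r.A ⊑ (¬F ⊔ A)  ⇔  (∀r.A ⊓ (F ⊓ ¬A)) unsat w.r.t. T
   all branches close; clash {F, ¬F} at x₀
2. Hence ∀r.A ⊑ (¬F ⊔ A): entailed.

Yes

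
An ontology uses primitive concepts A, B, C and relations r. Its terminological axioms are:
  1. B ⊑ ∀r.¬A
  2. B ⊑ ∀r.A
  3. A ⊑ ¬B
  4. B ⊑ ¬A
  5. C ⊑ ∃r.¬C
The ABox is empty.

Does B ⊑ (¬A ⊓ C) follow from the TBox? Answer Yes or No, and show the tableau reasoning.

1. B ⊑ (¬A ⊓ C)  ⇔  (B ⊓ (A ⊔ ¬C)) unsat w.r.t. T
   apply at x₀: B⊑∀r.¬A; B⊑∀r.A; B⊑¬A
   open: L(x₀) ⊇ {B, ¬A, ¬C, ∀r.A, ∀r.¬A}
2. Hence B ⊑ (¬A ⊓ C): not entailed.

No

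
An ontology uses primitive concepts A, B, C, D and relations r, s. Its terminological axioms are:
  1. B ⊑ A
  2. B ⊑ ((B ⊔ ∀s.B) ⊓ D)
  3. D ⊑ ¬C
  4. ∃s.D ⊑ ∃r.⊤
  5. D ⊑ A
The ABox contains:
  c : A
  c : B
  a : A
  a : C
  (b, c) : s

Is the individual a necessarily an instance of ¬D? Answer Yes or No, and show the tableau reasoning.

Yes

1. a : ¬D?  L(a) = {A, C} ∪ {D}
   clash {C, ¬C} at a — a ∈ ¬D
2. Hence a : ¬D: entailed.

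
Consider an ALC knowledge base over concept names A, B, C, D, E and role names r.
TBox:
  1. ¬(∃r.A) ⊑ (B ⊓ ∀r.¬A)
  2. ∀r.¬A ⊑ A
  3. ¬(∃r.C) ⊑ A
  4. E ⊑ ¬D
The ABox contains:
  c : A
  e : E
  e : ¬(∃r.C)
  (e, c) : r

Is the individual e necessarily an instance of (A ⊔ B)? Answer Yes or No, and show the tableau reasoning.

1. e : (A ⊔ B)?  L(e) = {E, ¬(∃r.C)} ∪ {(¬A ⊓ ¬B)}
   clash {A, ¬A} at e — e ∈ (A ⊔ B)
2. Hence e : (A ⊔ B): entailed.

Yes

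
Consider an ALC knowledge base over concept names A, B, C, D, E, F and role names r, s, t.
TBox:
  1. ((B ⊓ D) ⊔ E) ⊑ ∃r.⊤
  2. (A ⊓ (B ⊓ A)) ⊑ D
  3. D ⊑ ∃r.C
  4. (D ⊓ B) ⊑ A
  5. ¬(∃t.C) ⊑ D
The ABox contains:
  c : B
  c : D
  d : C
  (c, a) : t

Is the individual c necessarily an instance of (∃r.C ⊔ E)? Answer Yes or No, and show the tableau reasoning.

Yes

1. c : (∃r.C ⊔ E)?  L(c) = {B, D} ∪ {(∀r.¬C ⊓ ¬E)}
   clash {C, ¬C} at an ∃-successor — c ∈ (∃r.C ⊔ E)
2. Hence c : (∃r.C ⊔ E): entailed.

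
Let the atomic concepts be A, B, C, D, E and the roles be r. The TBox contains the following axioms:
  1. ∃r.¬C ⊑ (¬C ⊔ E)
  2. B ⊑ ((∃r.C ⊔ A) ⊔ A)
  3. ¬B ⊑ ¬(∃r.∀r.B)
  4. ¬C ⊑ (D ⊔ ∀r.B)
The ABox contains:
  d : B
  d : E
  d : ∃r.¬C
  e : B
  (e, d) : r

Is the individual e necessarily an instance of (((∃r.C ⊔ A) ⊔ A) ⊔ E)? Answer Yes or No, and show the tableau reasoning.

1. e : (((∃r.C ⊔ A) ⊔ A) ⊔ E)?  L(e) = {B} ∪ {(((∀r.¬C ⊓ ¬A) ⊓ ¬A) ⊓ ¬E)}
   clash {E, ¬E} at e — e ∈ (((∃r.C ⊔ A) ⊔ A) ⊔ E)
2. Hence e : (((∃r.C ⊔ A) ⊔ A) ⊔ E): entailed.

Yes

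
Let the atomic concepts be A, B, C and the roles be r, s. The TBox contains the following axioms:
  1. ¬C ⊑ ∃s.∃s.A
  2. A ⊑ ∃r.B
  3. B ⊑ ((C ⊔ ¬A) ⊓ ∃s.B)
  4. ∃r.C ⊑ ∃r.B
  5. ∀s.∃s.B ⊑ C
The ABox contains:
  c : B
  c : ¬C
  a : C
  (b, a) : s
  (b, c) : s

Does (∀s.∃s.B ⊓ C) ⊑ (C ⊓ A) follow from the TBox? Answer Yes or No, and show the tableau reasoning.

1. (∀s.∃s.B ⊓ C) ⊑ (C ⊓ A)  ⇔  ((∀s.∃s.B ⊓ C) ⊓ (¬C ⊔ ¬A)) unsat w.r.t. T
   open: L(x₀) ⊇ {C, ¬A, ¬B, ∀r.¬C, ∀s.∃s.B}
2. Hence (∀s.∃s.B ⊓ C) ⊑ (C ⊓ A): not entailed.

No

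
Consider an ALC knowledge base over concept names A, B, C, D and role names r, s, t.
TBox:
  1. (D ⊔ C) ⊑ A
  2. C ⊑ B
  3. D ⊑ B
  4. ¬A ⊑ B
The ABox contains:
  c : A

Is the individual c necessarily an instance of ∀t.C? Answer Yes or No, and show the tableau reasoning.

No

1. c : ∀t.C?  L(c) = {A} ∪ {∃t.¬C}
   open: L(c) ⊇ {A, ¬C, ¬D, ∃t.¬C} (+ ∃-successors) — c ∉ ∀t.C possible
2. Hence c : ∀t.C: not entailed.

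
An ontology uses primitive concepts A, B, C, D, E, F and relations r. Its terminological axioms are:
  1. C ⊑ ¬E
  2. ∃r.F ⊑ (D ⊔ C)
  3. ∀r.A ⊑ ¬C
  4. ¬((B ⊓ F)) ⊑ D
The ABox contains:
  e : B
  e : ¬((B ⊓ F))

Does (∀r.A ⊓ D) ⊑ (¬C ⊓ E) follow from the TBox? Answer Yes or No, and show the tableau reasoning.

No

1. (∀r.A ⊓ D) ⊑ (¬C ⊓ E)  ⇔  ((∀r.A ⊓ D) ⊓ (C ⊔ ¬E)) unsat w.r.t. T
   apply at x₀: ∀r.A⊑¬C
   open: L(x₀) ⊇ {D, ¬C, ¬E, ∀r.A, ∀r.¬F}
2. Hence (∀r.A ⊓ D) ⊑ (¬C ⊓ E): not entailed.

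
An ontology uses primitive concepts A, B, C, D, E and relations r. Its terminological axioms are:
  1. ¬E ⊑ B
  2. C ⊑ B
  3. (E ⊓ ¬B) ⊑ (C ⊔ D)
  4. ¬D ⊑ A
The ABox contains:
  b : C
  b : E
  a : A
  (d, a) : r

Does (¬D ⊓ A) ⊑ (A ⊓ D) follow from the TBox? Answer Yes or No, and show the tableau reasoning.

1. (¬D ⊓ A) ⊑ (A ⊓ D)  ⇔  ((¬D ⊓ A) ⊓ (¬A ⊔ ¬D)) unsat w.r.t. T
   open: L(x₀) ⊇ {A, B, E, ¬C, ¬D}
2. Hence (¬D ⊓ A) ⊑ (A ⊓ D): not entailed.

No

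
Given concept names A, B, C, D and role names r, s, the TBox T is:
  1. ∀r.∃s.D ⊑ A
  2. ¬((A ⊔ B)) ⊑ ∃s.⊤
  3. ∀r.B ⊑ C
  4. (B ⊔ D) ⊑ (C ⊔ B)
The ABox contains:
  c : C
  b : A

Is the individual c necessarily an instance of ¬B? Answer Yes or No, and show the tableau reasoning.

No

1. c : ¬B?  L(c) = {C} ∪ {B}
   open: L(c) ⊇ {B, C, ∃r.∀s.¬D} (+ ∃-successors) — c ∉ ¬B possible
2. Hence c : ¬B: not entailed.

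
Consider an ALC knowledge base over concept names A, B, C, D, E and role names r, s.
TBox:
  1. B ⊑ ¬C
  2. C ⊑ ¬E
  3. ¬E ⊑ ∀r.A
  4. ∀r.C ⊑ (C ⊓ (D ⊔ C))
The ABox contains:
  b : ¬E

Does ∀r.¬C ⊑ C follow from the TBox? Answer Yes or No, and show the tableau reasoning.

1. ∀r.¬C ⊑ C  ⇔  (∀r.¬C ⊓ ¬C) unsat w.r.t. T
   open: L(x₀) ⊇ {E, ¬C, ∀r.¬C, ∃r.¬C} (+ ∃-successors)
2. Hence ∀r.¬C ⊑ C: not entailed.

No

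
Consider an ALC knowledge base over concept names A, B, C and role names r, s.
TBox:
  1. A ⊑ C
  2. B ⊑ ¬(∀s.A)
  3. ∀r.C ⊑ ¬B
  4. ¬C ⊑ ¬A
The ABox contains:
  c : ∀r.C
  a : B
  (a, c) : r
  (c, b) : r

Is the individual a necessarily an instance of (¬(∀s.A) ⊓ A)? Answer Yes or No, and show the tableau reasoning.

1. a : (¬(∀s.A) ⊓ A)?  L(a) = {B} ∪ {(∀s.A ⊔ ¬A)}
   apply at a: B⊑¬(∀s.A)
   open: L(a) ⊇ {B, C, ¬A, ∃r.¬C, ∃s.¬A} (+ ∃-successors) — a ∉ (¬(∀s.A) ⊓ A) possible
2. Hence a : (¬(∀s.A) ⊓ A): not entailed.

No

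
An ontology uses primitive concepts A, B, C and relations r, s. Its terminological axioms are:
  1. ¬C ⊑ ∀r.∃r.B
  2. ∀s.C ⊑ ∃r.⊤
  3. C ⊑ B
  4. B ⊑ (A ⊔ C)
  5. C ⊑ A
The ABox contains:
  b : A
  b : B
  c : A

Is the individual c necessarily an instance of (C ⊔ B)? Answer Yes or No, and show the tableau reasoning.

1. c : (C ⊔ B)?  L(c) = {A} ∪ {(¬C ⊓ ¬B)}
   apply at c: ¬C⊑∀r.∃r.B
   open: L(c) ⊇ {A, ¬B, ¬C, ∀r.∃r.B, ∃s.¬C} (+ ∃-successors) — c ∉ (C ⊔ B) possible
2. Hence c : (C ⊔ B): not entailed.

No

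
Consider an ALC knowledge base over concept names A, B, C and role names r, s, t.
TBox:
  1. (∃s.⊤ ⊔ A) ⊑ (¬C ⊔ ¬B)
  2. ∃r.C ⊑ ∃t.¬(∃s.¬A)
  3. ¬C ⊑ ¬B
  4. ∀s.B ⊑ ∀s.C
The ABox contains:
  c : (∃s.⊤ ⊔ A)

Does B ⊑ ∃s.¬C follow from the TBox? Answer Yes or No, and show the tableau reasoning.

1. B ⊑ ∃s.¬C  ⇔  (B ⊓ ∀s.C) unsat w.r.t. T
   open: L(x₀) ⊇ {B, C, ¬A, ∀r.¬C, ∀s.C, …}
2. Hence B ⊑ ∃s.¬C: not entailed.

No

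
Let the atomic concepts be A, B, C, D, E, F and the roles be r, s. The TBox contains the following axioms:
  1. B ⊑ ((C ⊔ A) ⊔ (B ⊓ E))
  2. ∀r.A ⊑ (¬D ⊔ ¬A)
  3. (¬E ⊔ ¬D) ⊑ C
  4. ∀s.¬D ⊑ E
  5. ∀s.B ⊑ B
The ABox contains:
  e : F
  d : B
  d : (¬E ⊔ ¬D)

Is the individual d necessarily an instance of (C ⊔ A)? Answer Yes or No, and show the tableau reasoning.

1. d : (C ⊔ A)?  L(d) = {B, (¬E ⊔ ¬D)} ∪ {(¬C ⊓ ¬A)}
   clash {C, ¬C} at d — d ∈ (C ⊔ A)
2. Hence d : (C ⊔ A): entailed.

Yes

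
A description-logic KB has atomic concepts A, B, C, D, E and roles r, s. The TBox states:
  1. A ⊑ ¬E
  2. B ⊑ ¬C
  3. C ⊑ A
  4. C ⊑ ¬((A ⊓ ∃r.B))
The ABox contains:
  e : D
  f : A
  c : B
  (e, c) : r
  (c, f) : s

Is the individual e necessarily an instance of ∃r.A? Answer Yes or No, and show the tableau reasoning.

1. e : ∃r.A?  L(e) = {D} ∪ {∀r.¬A}
   open: L(e) ⊇ {D, ¬A, ¬B, ¬C, ∀r.¬A} — e ∉ ∃r.A possible
2. Hence e : ∃r.A: not entailed.

No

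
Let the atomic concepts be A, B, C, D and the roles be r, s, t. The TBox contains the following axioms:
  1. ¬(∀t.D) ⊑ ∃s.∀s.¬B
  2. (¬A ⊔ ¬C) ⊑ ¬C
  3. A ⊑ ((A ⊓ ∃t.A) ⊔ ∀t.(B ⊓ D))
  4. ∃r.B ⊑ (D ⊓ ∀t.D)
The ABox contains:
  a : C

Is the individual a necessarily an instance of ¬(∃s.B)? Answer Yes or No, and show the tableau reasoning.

No

1. a : ¬(∃s.B)?  L(a) = {C} ∪ {∃s.B}
   open: L(a) ⊇ {A, C, ∀r.¬B, ∀t.D, ∃s.B, …} (+ ∃-successors) — a ∉ ¬(∃s.B) possible
2. Hence a : ¬(∃s.B): not entailed.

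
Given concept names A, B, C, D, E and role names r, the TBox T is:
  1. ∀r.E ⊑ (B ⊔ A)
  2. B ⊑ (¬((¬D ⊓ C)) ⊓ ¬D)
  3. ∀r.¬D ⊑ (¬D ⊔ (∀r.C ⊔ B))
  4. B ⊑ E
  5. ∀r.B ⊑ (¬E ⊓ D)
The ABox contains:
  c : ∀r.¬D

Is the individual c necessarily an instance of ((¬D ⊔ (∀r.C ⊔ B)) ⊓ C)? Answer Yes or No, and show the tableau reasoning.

1. c : ((¬D ⊔ (∀r.C ⊔ B)) ⊓ C)?  L(c) = {∀r.¬D} ∪ {((D ⊓ (∃r.¬C ⊓ ¬B)) ⊔ ¬C)}
   apply at c: ∀r.¬D⊑(¬D ⊔ (∀r.C ⊔ B))
   open: L(c) ⊇ {¬B, ¬C, ¬D, ∀r.¬D, ∃r.¬B, …} (+ ∃-successors) — c ∉ ((¬D ⊔ (∀r.C ⊔ B)) ⊓ C) possible
2. Hence c : ((¬D ⊔ (∀r.C ⊔ B)) ⊓ C): not entailed.

No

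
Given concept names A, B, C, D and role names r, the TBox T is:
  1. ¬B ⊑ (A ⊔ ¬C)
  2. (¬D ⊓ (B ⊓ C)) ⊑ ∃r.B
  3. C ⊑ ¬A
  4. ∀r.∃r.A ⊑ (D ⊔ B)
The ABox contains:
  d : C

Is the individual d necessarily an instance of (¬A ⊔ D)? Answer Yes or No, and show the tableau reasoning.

1. d : (¬A ⊔ D)?  L(d) = {C} ∪ {(A ⊓ ¬D)}
   clash {A, ¬A} at d — d ∈ (¬A ⊔ D)
2. Hence d : (¬A ⊔ D): entailed.

Yes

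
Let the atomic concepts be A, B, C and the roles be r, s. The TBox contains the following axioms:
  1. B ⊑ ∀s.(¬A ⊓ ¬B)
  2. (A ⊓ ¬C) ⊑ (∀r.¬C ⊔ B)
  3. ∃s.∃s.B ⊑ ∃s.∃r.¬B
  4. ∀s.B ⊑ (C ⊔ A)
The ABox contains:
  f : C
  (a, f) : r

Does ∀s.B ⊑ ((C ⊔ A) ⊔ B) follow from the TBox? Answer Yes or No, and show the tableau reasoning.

1. ∀s.B ⊑ ((C ⊔ A) ⊔ B)  ⇔  (∀s.B ⊓ ((¬C ⊓ ¬A) ⊓ ¬B)) unsat w.r.t. T
   all branches close; clash {A, ¬A} at x₀
2. Hence ∀s.B ⊑ ((C ⊔ A) ⊔ B): entailed.

Yes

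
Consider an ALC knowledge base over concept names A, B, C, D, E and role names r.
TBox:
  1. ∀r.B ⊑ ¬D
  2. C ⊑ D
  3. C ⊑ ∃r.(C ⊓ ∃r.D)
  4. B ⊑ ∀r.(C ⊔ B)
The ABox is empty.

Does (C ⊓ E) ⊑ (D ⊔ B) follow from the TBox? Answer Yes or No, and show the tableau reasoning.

Yes

1. (C ⊓ E) ⊑ (D ⊔ B)  ⇔  ((C ⊓ E) ⊓ (¬D ⊓ ¬B)) unsat w.r.t. T
   all branches close; clash {D, ¬D} at x₀
2. Hence (C ⊓ E) ⊑ (D ⊔ B): entailed.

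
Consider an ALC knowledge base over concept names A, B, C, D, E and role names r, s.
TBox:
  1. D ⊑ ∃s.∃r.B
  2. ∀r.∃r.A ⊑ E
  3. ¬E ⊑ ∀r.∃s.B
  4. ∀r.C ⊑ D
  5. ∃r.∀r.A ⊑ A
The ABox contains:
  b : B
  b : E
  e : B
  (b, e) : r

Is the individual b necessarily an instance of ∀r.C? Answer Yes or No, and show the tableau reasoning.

No

1. b : ∀r.C?  L(b) = {B, E} ∪ {∃r.¬C}
   open: L(b) ⊇ {B, E, ¬D, ∀r.∃r.¬A, ∃r.¬C} (+ ∃-successors) — b ∉ ∀r.C possible
2. Hence b : ∀r.C: not entailed.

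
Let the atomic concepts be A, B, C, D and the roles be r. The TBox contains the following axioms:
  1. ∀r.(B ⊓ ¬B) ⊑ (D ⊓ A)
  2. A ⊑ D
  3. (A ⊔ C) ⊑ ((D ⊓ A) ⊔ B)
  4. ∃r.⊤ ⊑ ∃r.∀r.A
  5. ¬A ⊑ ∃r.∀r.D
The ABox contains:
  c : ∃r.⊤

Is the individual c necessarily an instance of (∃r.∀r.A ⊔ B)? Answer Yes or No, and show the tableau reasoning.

1. c : (∃r.∀r.A ⊔ B)?  L(c) = {∃r.⊤} ∪ {(∀r.∃r.¬A ⊓ ¬B)}
   clash {B, ¬B} at c — c ∈ (∃r.∀r.A ⊔ B)
2. Hence c : (∃r.∀r.A ⊔ B): entailed.

Yes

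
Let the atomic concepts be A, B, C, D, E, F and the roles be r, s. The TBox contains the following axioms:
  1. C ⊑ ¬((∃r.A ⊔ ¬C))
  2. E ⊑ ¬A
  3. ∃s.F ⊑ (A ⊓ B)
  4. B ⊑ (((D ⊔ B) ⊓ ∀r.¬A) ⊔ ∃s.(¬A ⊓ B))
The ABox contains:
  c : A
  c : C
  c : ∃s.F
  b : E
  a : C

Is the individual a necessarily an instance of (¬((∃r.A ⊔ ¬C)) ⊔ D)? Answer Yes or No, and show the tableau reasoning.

1. a : (¬((∃r.A ⊔ ¬C)) ⊔ D)?  L(a) = {C} ∪ {((∃r.A ⊔ ¬C) ⊓ ¬D)}
   clash {C, ¬C} at a — a ∈ (¬((∃r.A ⊔ ¬C)) ⊔ D)
2. Hence a : (¬((∃r.A ⊔ ¬C)) ⊔ D): entailed.

Yes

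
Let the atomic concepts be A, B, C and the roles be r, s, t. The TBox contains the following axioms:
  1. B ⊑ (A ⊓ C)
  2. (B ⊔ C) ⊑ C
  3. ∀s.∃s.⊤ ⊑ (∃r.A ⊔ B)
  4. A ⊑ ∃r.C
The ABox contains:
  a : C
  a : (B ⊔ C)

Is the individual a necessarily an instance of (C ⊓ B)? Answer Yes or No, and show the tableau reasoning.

No

1. a : (C ⊓ B)?  L(a) = {C, (B ⊔ C)} ∪ {(¬C ⊔ ¬B)}
   open: L(a) ⊇ {C, ¬A, ¬B, ∃s.∀s.⊥} (+ ∃-successors) — a ∉ (C ⊓ B) possible
2. Hence a : (C ⊓ B): not entailed.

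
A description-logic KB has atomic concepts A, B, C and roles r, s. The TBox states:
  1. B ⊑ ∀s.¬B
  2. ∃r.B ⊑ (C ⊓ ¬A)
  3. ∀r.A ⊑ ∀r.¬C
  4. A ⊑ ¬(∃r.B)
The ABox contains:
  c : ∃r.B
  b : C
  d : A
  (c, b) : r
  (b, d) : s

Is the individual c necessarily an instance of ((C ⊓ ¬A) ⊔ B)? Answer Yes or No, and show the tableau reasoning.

Yes

1. c : ((C ⊓ ¬A) ⊔ B)?  L(c) = {∃r.B} ∪ {((¬C ⊔ A) ⊓ ¬B)}
   clash {C, ¬C} at b — c ∈ ((C ⊓ ¬A) ⊔ B)
2. Hence c : ((C ⊓ ¬A) ⊔ B): entailed.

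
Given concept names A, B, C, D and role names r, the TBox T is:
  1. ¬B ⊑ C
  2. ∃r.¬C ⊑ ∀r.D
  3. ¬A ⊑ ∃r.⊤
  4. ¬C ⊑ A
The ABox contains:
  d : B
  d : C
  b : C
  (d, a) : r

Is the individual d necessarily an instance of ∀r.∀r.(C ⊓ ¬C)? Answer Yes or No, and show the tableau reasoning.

1. d : ∀r.∀r.(C ⊓ ¬C)?  L(d) = {B, C} ∪ {∃r.∃r.(¬C ⊔ C)}
   open: L(d) ⊇ {A, B, C, ∀r.C, ∃r.∃r.(¬C ⊔ C)} (+ ∃-successors) — d ∉ ∀r.∀r.(C ⊓ ¬C) possible
2. Hence d : ∀r.∀r.(C ⊓ ¬C): not entailed.

No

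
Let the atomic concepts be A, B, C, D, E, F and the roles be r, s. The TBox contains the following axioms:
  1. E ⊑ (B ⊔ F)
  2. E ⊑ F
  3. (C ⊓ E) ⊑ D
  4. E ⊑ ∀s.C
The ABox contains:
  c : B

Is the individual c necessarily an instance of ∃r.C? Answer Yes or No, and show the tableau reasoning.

1. c : ∃r.C?  L(c) = {B} ∪ {∀r.¬C}
   open: L(c) ⊇ {B, ¬E, ∀r.¬C} — c ∉ ∃r.C possible
2. Hence c : ∃r.C: not entailed.

No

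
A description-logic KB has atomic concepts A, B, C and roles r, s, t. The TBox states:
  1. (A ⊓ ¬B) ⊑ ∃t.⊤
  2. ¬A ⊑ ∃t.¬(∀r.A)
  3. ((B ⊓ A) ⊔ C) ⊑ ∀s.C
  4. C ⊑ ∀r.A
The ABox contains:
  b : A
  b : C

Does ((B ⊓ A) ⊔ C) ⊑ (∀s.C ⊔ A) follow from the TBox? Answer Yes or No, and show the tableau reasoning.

Yes

1. ((B ⊓ A) ⊔ C) ⊑ (∀s.C ⊔ A)  ⇔  (((B ⊓ A) ⊔ C) ⊓ (∃s.¬C ⊓ ¬A)) unsat w.r.t. T
   all branches close; clash {C, ¬C} at an ∃-successor
2. Hence ((B ⊓ A) ⊔ C) ⊑ (∀s.C ⊔ A): entailed.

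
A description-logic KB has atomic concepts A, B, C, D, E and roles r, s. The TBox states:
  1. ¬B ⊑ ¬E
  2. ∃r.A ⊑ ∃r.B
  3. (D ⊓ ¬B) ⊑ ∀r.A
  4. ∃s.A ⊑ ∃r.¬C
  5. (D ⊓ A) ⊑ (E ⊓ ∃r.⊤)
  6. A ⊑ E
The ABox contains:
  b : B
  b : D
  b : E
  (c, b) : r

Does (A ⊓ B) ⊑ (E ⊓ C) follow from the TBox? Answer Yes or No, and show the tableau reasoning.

1. (A ⊓ B) ⊑ (E ⊓ C)  ⇔  ((A ⊓ B) ⊓ (¬E ⊔ ¬C)) unsat w.r.t. T
   apply at x₀: A⊑E
   open: L(x₀) ⊇ {A, B, E, ¬C, ¬D, …}
2. Hence (A ⊓ B) ⊑ (E ⊓ C): not entailed.

No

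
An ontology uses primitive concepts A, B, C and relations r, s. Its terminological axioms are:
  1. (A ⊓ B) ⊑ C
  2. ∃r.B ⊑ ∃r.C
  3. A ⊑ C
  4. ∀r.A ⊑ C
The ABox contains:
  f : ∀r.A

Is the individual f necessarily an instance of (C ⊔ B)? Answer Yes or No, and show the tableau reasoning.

Yes

1. f : (C ⊔ B)?  L(f) = {∀r.A} ∪ {(¬C ⊓ ¬B)}
   clash {C, ¬C} at f — f ∈ (C ⊔ B)
2. Hence f : (C ⊔ B): entailed.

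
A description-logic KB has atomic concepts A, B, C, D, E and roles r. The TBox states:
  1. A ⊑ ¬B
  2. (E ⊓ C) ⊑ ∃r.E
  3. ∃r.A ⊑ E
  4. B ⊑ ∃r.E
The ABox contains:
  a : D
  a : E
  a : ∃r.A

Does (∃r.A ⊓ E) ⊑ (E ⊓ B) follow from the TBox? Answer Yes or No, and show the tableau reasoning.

No

1. (∃r.A ⊓ E) ⊑ (E ⊓ B)  ⇔  ((∃r.A ⊓ E) ⊓ (¬E ⊔ ¬B)) unsat w.r.t. T
   open: L(x₀) ⊇ {E, ¬A, ¬B, ¬C, ∃r.A} (+ ∃-successors)
2. Hence (∃r.A ⊓ E) ⊑ (E ⊓ B): not entailed.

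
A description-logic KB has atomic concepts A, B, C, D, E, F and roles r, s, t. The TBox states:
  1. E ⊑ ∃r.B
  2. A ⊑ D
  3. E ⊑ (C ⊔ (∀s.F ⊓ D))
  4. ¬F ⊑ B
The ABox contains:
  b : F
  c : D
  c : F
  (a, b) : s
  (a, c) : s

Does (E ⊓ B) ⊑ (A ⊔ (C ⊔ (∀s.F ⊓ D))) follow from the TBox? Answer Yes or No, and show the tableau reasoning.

Yes

1. (E ⊓ B) ⊑ (A ⊔ (C ⊔ (∀s.F ⊓ D)))  ⇔  ((E ⊓ B) ⊓ (¬A ⊓ (¬C ⊓ (∃s.¬F ⊔ ¬D)))) unsat w.r.t. T
   all branches close; clash {D, ¬D} at x₀
2. Hence (E ⊓ B) ⊑ (A ⊔ (C ⊔ (∀s.F ⊓ D))): entailed.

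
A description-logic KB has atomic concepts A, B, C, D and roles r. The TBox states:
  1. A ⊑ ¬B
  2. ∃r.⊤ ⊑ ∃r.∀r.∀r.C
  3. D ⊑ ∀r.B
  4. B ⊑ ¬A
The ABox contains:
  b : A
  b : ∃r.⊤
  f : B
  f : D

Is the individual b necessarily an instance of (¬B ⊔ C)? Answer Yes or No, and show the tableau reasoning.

Yes

1. b : (¬B ⊔ C)?  L(b) = {A, ∃r.⊤} ∪ {(B ⊓ ¬C)}
   clash {B, ¬B} at b — b ∈ (¬B ⊔ C)
2. Hence b : (¬B ⊔ C): entailed.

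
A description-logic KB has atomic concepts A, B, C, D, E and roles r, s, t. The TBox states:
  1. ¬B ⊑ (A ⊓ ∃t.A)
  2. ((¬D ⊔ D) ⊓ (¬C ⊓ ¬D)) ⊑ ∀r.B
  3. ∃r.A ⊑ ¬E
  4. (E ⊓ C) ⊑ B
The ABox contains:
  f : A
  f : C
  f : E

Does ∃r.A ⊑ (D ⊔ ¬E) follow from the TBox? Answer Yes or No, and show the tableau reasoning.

Yes

1. ∃r.A ⊑ (D ⊔ ¬E)  ⇔  (∃r.A ⊓ (¬D ⊓ E)) unsat w.r.t. T
   all branches close; clash {E, ¬E} at x₀
2. Hence ∃r.A ⊑ (D ⊔ ¬E): entailed.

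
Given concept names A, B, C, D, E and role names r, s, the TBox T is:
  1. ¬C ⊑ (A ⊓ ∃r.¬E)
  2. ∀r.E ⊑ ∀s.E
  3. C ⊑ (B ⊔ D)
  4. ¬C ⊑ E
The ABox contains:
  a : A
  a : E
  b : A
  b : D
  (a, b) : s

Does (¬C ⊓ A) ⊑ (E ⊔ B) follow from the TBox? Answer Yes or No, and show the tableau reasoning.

Yes

1. (¬C ⊓ A) ⊑ (E ⊔ B)  ⇔  ((¬C ⊓ A) ⊓ (¬E ⊓ ¬B)) unsat w.r.t. T
   all branches close; clash {E, ¬E} at x₀
2. Hence (¬C ⊓ A) ⊑ (E ⊔ B): entailed.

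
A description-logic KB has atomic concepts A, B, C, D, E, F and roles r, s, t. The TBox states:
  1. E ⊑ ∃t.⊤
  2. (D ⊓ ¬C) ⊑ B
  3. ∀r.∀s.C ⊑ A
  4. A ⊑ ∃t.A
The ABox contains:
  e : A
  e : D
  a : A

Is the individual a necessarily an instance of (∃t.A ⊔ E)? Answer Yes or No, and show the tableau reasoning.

1. a : (∃t.A ⊔ E)?  L(a) = {A} ∪ {(∀t.¬A ⊓ ¬E)}
   clash {A, ¬A} at an ∃-successor — a ∈ (∃t.A ⊔ E)
2. Hence a : (∃t.A ⊔ E): entailed.

Yes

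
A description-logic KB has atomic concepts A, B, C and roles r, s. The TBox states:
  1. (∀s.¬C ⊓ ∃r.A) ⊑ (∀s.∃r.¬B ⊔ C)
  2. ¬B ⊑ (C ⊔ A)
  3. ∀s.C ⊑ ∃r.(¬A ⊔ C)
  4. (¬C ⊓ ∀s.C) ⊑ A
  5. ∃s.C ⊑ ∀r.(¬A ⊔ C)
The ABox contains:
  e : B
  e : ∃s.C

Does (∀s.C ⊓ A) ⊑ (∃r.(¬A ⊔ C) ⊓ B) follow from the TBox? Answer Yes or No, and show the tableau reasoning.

No

1. (∀s.C ⊓ A) ⊑ (∃r.(¬A ⊔ C) ⊓ B)  ⇔  ((∀s.C ⊓ A) ⊓ (∀r.(A ⊓ ¬C) ⊔ ¬B)) unsat w.r.t. T
   apply at x₀: ∀s.C⊑∃r.(¬A ⊔ C)
   open: L(x₀) ⊇ {A, ¬B, ∀r.¬A, ∀s.C, ∀s.¬C, …} (+ ∃-successors)
2. Hence (∀s.C ⊓ A) ⊑ (∃r.(¬A ⊔ C) ⊓ B): not entailed.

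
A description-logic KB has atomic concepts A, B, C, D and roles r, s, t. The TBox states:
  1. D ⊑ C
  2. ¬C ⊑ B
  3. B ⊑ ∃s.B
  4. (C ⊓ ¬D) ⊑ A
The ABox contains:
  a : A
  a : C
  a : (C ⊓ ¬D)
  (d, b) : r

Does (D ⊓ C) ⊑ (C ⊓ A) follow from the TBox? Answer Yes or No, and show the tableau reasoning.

1. (D ⊓ C) ⊑ (C ⊓ A)  ⇔  ((D ⊓ C) ⊓ (¬C ⊔ ¬A)) unsat w.r.t. T
   open: L(x₀) ⊇ {C, D, ¬A, ¬B}
2. Hence (D ⊓ C) ⊑ (C ⊓ A): not entailed.

No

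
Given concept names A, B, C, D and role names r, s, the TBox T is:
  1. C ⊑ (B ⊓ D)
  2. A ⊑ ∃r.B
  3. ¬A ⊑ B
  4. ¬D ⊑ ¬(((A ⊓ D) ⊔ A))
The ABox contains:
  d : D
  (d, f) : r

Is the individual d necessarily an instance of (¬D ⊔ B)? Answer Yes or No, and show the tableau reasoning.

No

1. d : (¬D ⊔ B)?  L(d) = {D} ∪ {(D ⊓ ¬B)}
   open: L(d) ⊇ {A, D, ¬B, ¬C, ∃r.B} (+ ∃-successors) — d ∉ (¬D ⊔ B) possible
2. Hence d : (¬D ⊔ B): not entailed.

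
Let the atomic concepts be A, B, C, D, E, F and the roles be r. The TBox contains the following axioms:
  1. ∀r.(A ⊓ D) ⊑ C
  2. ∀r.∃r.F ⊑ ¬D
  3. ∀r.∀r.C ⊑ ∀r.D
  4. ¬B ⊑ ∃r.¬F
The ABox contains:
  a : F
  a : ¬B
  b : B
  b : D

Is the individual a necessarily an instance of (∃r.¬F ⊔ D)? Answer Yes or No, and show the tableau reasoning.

1. a : (∃r.¬F ⊔ D)?  L(a) = {F, ¬B} ∪ {(∀r.F ⊓ ¬D)}
   clash {F, ¬F} at an ∃-successor — a ∈ (∃r.¬F ⊔ D)
2. Hence a : (∃r.¬F ⊔ D): entailed.

Yes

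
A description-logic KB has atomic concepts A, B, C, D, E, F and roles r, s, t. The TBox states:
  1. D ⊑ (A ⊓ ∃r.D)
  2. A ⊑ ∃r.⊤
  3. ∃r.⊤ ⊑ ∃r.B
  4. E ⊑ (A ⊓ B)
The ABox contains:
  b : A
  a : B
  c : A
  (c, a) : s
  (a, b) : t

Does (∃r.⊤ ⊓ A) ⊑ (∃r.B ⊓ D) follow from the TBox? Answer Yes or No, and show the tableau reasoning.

1. (∃r.⊤ ⊓ A) ⊑ (∃r.B ⊓ D)  ⇔  ((∃r.⊤ ⊓ A) ⊓ (∀r.¬B ⊔ ¬D)) unsat w.r.t. T
   apply at x₀: ∃r.⊤⊑∃r.B
   open: L(x₀) ⊇ {A, ¬D, ¬E, ∃r.B, ∃r.⊤} (+ ∃-successors)
2. Hence (∃r.⊤ ⊓ A) ⊑ (∃r.B ⊓ D): not entailed.

No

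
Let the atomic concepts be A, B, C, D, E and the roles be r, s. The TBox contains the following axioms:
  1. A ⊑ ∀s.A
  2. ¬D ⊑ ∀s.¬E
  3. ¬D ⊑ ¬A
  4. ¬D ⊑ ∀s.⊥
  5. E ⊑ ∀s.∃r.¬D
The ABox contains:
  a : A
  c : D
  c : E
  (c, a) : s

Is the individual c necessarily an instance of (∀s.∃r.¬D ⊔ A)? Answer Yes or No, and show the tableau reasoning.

Yes

1. c : (∀s.∃r.¬D ⊔ A)?  L(c) = {D, E} ∪ {(∃s.∀r.D ⊓ ¬A)}
   clash {D, ¬D} at an ∃-successor — c ∈ (∀s.∃r.¬D ⊔ A)
2. Hence c : (∀s.∃r.¬D ⊔ A): entailed.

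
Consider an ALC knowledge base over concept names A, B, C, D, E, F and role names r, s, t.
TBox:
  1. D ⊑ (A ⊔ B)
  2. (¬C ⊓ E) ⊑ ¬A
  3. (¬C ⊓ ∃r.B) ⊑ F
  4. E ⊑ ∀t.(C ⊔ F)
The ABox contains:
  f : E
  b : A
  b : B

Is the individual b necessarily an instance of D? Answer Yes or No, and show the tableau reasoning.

No

1. b : D?  L(b) = {A, B} ∪ {¬D}
   open: L(b) ⊇ {A, B, C, ¬D, ¬E} — b ∉ D possible
2. Hence b : D: not entailed.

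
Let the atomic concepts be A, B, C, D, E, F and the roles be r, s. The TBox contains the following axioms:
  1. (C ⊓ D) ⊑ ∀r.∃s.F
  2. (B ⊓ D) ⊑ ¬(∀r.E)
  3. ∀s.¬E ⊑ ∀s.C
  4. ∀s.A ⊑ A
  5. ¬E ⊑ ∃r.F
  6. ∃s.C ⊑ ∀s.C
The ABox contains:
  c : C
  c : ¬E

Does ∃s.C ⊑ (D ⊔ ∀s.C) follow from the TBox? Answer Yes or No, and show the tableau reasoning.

Yes

1. ∃s.C ⊑ (D ⊔ ∀s.C)  ⇔  (∃s.C ⊓ (¬D ⊓ ∃s.¬C)) unsat w.r.t. T
   all branches close; clash {C, ¬C} at an ∃-successor
2. Hence ∃s.C ⊑ (D ⊔ ∀s.C): entailed.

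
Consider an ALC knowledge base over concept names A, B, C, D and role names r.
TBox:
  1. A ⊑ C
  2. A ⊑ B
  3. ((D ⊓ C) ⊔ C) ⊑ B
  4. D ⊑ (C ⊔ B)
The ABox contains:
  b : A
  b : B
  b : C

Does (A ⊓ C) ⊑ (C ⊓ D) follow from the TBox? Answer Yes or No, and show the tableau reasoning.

1. (A ⊓ C) ⊑ (C ⊓ D)  ⇔  ((A ⊓ C) ⊓ (¬C ⊔ ¬D)) unsat w.r.t. T
   apply at x₀: A⊑B
   open: L(x₀) ⊇ {A, B, C, ¬D}
2. Hence (A ⊓ C) ⊑ (C ⊓ D): not entailed.

No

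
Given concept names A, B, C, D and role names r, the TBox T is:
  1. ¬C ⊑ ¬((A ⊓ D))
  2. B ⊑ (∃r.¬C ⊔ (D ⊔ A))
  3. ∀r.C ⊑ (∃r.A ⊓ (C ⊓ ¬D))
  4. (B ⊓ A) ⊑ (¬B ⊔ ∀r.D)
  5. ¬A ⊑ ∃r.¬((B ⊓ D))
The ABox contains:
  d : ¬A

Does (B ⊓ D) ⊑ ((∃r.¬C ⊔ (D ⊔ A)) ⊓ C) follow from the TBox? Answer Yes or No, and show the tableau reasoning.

No

1. (B ⊓ D) ⊑ ((∃r.¬C ⊔ (D ⊔ A)) ⊓ C)  ⇔  ((B ⊓ D) ⊓ ((∀r.C ⊓ (¬D ⊓ ¬A)) ⊔ ¬C)) unsat w.r.t. T
   apply at x₀: B⊑(∃r.¬C ⊔ (D ⊔ A))
   open: L(x₀) ⊇ {B, D, ¬A, ¬C, ∃r.(¬B ⊔ ¬D), …} (+ ∃-successors)
2. Hence (B ⊓ D) ⊑ ((∃r.¬C ⊔ (D ⊔ A)) ⊓ C): not entailed.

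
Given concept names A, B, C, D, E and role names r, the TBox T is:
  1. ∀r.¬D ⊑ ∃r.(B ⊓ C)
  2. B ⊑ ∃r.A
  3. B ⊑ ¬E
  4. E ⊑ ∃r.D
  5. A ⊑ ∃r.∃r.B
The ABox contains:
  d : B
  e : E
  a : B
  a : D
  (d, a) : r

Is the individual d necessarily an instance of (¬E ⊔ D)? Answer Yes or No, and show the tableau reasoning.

Yes

1. d : (¬E ⊔ D)?  L(d) = {B} ∪ {(E ⊓ ¬D)}
   clash {E, ¬E} at d — d ∈ (¬E ⊔ D)
2. Hence d : (¬E ⊔ D): entailed.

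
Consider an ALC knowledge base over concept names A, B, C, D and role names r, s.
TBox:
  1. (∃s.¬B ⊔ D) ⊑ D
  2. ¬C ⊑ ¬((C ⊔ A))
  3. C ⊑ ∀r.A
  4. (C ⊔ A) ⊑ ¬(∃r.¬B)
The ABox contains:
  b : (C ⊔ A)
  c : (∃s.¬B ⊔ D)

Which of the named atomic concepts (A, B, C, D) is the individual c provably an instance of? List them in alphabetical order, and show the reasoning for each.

1. c : A?  L(c) = {(∃s.¬B ⊔ D)} ∪ {¬A}
   apply at c: (∃s.¬B ⊔ D)⊑D
   open: L(c) ⊇ {D, ¬A, ¬C} — c ∉ A possible
2. c : B?  L(c) = {(∃s.¬B ⊔ D)} ∪ {¬B}
   apply at c: (∃s.¬B ⊔ D)⊑D
   open: L(c) ⊇ {D, ¬A, ¬B, ¬C} — c ∉ B possible
3. c : C?  L(c) = {(∃s.¬B ⊔ D)} ∪ {¬C}
   apply at c: (∃s.¬B ⊔ D)⊑D; ¬C⊑¬((C ⊔ A))
   open: L(c) ⊇ {D, ¬A, ¬C} — c ∉ C possible
4. c : D?  L(c) = {(∃s.¬B ⊔ D)} ∪ {¬D}
   clash {D, ¬D} at c — c ∈ D
5. Entailed for c: {D}

{D}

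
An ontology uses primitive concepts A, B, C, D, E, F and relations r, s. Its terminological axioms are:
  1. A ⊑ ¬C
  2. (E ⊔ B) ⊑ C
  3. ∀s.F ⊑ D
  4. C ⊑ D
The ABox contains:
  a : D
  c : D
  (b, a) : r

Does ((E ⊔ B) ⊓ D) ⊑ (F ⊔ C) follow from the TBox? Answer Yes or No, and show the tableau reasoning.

1. ((E ⊔ B) ⊓ D) ⊑ (F ⊔ C)  ⇔  (((E ⊔ B) ⊓ D) ⊓ (¬F ⊓ ¬C)) unsat w.r.t. T
   all branches close; clash {C, ¬C} at x₀
2. Hence ((E ⊔ B) ⊓ D) ⊑ (F ⊔ C): entailed.

Yes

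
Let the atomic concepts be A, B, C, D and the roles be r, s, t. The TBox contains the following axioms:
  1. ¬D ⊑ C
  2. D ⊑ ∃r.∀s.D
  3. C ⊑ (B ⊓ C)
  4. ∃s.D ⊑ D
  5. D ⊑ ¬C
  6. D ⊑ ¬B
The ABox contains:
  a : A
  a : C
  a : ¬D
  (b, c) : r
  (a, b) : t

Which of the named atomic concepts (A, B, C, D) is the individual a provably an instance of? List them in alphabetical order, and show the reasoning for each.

{A, B, C}

1. a : A?  L(a) = {A, C, ¬D} ∪ {¬A}
   clash {A, ¬A} at a — a ∈ A
2. a : B?  L(a) = {A, C, ¬D} ∪ {¬B}
   clash {B, ¬B} at a — a ∈ B
3. a : C?  L(a) = {A, C, ¬D} ∪ {¬C}
   clash {C, ¬C} at a — a ∈ C
4. a : D?  L(a) = {A, C, ¬D} ∪ {¬D}
   apply at a: C⊑(B ⊓ C)
   open: L(a) ⊇ {A, B, C, ¬D, ∀s.¬D} — a ∉ D possible
5. Entailed for a: {A, B, C}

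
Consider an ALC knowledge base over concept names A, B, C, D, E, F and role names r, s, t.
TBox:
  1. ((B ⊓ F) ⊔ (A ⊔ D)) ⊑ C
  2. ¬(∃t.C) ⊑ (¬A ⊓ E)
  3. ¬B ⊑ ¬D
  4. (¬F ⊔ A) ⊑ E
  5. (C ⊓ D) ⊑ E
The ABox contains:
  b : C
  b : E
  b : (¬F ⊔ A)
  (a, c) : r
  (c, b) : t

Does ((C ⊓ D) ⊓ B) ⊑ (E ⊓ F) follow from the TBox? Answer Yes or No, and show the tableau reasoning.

No

1. ((C ⊓ D) ⊓ B) ⊑ (E ⊓ F)  ⇔  (((C ⊓ D) ⊓ B) ⊓ (¬E ⊔ ¬F)) unsat w.r.t. T
   apply at x₀: (C ⊓ D)⊑E
   open: L(x₀) ⊇ {B, C, D, E, ¬F, …} (+ ∃-successors)
2. Hence ((C ⊓ D) ⊓ B) ⊑ (E ⊓ F): not entailed.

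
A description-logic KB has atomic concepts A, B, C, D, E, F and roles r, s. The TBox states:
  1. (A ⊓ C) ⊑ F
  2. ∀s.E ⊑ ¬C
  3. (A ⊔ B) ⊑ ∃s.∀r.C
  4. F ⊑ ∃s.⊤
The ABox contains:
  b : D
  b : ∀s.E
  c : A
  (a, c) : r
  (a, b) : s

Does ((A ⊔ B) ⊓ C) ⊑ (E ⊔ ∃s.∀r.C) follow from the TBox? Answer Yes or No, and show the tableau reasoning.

Yes

1. ((A ⊔ B) ⊓ C) ⊑ (E ⊔ ∃s.∀r.C)  ⇔  (((A ⊔ B) ⊓ C) ⊓ (¬E ⊓ ∀s.∃r.¬C)) unsat w.r.t. T
   all branches close; clash {C, ¬C} at x₀
2. Hence ((A ⊔ B) ⊓ C) ⊑ (E ⊔ ∃s.∀r.C): entailed.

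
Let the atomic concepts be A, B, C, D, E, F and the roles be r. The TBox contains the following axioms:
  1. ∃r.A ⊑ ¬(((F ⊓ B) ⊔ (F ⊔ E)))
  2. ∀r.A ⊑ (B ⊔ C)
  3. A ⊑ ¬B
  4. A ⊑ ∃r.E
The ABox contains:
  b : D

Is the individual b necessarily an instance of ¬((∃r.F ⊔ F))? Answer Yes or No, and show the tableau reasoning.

1. b : ¬((∃r.F ⊔ F))?  L(b) = {D} ∪ {(∃r.F ⊔ F)}
   open: L(b) ⊇ {D, ¬A, ∀r.¬A, ∃r.F, ∃r.¬A} (+ ∃-successors) — b ∉ ¬((∃r.F ⊔ F)) possible
2. Hence b : ¬((∃r.F ⊔ F)): not entailed.

No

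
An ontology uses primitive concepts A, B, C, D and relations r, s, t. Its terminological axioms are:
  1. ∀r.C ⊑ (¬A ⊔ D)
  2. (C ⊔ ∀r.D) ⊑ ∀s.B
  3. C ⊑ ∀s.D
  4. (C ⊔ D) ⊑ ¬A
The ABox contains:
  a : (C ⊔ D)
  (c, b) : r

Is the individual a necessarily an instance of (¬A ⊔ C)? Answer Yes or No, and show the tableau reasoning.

1. a : (¬A ⊔ C)?  L(a) = {(C ⊔ D)} ∪ {(A ⊓ ¬C)}
   clash {A, ¬A} at a — a ∈ (¬A ⊔ C)
2. Hence a : (¬A ⊔ C): entailed.

Yes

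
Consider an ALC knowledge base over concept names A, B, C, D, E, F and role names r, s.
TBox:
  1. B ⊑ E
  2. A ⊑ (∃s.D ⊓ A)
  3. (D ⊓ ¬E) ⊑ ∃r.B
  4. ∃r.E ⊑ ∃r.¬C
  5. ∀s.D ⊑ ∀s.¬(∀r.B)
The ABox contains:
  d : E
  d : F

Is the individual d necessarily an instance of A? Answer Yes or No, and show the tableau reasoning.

1. d : A?  L(d) = {E, F} ∪ {¬A}
   open: L(d) ⊇ {E, F, ¬A, ∀r.¬E, ∃s.¬D} (+ ∃-successors) — d ∉ A possible
2. Hence d : A: not entailed.

No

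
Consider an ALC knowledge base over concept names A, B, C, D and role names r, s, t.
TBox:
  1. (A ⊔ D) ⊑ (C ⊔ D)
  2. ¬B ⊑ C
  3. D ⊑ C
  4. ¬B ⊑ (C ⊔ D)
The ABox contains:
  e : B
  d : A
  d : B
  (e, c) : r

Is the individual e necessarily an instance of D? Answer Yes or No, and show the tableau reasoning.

1. e : D?  L(e) = {B} ∪ {¬D}
   open: L(e) ⊇ {B, ¬A, ¬D} — e ∉ D possible
2. Hence e : D: not entailed.

No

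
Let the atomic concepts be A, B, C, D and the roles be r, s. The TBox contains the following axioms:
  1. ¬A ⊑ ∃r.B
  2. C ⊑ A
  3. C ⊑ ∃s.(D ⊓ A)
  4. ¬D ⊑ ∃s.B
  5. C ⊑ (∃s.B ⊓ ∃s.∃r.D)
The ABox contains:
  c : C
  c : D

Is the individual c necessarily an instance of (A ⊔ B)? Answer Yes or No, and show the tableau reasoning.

1. c : (A ⊔ B)?  L(c) = {C, D} ∪ {(¬A ⊓ ¬B)}
   clash {A, ¬A} at c — c ∈ (A ⊔ B)
2. Hence c : (A ⊔ B): entailed.

Yes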